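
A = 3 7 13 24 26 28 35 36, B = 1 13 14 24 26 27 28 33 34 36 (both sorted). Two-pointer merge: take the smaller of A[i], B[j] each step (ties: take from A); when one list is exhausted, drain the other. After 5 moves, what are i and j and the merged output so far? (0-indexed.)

i=3, j=2, merged so far=[1, 3, 7, 13, 13]

i=0 j=0: A[i]=3>B[j]=1 take 1, j++
i=0 j=1: A[i]=3<=B[j]=13 take 3, i++
i=1 j=1: A[i]=7<=B[j]=13 take 7, i++
i=2 j=1: A[i]=13<=B[j]=13 take 13, i++
i=3 j=1: A[i]=24>B[j]=13 take 13, j++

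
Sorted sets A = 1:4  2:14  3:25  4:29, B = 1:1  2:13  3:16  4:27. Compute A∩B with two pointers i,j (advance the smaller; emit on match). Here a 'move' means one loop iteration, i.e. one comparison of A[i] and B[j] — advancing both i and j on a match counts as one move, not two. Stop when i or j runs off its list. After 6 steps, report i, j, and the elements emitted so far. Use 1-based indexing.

i=4, j=4, emitted=[]

[i=1,j=1] 4>1 → j++
[i=1,j=2] 4<13 → i++
[i=2,j=2] 14>13 → j++
[i=2,j=3] 14<16 → i++
[i=3,j=3] 25>16 → j++
[i=3,j=4] 25<27 → i++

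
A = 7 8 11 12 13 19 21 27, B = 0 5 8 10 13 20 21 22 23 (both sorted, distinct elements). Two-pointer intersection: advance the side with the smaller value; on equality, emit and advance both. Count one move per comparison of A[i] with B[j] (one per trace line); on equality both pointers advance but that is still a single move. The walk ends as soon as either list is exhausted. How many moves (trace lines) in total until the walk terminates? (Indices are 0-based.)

13 moves

i=0 j=0: 7>0, j++
i=0 j=1: 7>5, j++
i=0 j=2: 7<8, i++
i=1 j=2: 8==8 emit, i++,j++
i=2 j=3: 11>10, j++
i=2 j=4: 11<13, i++
i=3 j=4: 12<13, i++
i=4 j=4: 13==13 emit, i++,j++
i=5 j=5: 19<20, i++
i=6 j=5: 21>20, j++
i=6 j=6: 21==21 emit, i++,j++
i=7 j=7: 27>22, j++
i=7 j=8: 27>23, j++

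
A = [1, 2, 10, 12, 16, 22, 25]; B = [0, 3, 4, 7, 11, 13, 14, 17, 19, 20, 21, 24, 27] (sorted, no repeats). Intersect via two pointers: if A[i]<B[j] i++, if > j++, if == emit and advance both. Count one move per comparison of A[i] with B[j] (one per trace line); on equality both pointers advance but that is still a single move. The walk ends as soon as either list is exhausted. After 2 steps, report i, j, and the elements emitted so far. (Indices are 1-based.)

i=2, j=2, emitted=[]

i=1 j=1: 1>0, j++
i=1 j=2: 1<3, i++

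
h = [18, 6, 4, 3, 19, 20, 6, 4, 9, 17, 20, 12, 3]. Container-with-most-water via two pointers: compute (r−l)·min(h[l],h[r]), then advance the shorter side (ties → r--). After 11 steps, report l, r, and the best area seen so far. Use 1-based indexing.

l=1 r=13: min(18,3)*12=36 best=36 *, r--
l=1 r=12: min(18,12)*11=132 best=132 *, r--
l=1 r=11: min(18,20)*10=180 best=180 *, l++
l=2 r=11: min(6,20)*9=54 best=180, l++
l=3 r=11: min(4,20)*8=32 best=180, l++
l=4 r=11: min(3,20)*7=21 best=180, l++
l=5 r=11: min(19,20)*6=114 best=180, l++
l=6 r=11: min(20,20)*5=100 best=180, r--
l=6 r=10: min(20,17)*4=68 best=180, r--
l=6 r=9: min(20,9)*3=27 best=180, r--
l=6 r=8: min(20,4)*2=8 best=180, r--

l=6, r=7, best area=180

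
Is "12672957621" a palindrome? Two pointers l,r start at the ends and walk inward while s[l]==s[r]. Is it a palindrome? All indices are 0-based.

[0,10] '1'=='1' → l++,r--
[1,9] '2'=='2' → l++,r--
[2,8] '6'=='6' → l++,r--
[3,7] '7'=='7' → l++,r--
[4,6] '2'!='5' → stop

not a palindrome (mismatch at 4,6)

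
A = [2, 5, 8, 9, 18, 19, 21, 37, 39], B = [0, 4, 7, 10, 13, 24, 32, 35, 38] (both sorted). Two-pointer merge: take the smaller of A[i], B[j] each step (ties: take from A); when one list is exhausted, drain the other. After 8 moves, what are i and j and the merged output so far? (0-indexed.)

i=4, j=4, merged so far=[0, 2, 4, 5, 7, 8, 9, 10]

[i=0,j=0] A[i]=2>B[j]=0 take 0 → j++
[i=0,j=1] A[i]=2<=B[j]=4 take 2 → i++
[i=1,j=1] A[i]=5>B[j]=4 take 4 → j++
[i=1,j=2] A[i]=5<=B[j]=7 take 5 → i++
[i=2,j=2] A[i]=8>B[j]=7 take 7 → j++
[i=2,j=3] A[i]=8<=B[j]=10 take 8 → i++
[i=3,j=3] A[i]=9<=B[j]=10 take 9 → i++
[i=4,j=3] A[i]=18>B[j]=10 take 10 → j++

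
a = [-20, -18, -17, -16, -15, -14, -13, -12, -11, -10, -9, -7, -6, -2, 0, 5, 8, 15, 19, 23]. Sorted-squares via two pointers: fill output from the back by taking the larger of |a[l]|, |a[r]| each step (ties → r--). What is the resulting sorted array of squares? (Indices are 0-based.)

[0,19] |-20|<=|23| out[19]=529 → r--
[0,18] |-20|>|19| out[18]=400 → l++
[1,18] |-18|<=|19| out[17]=361 → r--
[1,17] |-18|>|15| out[16]=324 → l++
[2,17] |-17|>|15| out[15]=289 → l++
[3,17] |-16|>|15| out[14]=256 → l++
[4,17] |-15|<=|15| out[13]=225 → r--
[4,16] |-15|>|8| out[12]=225 → l++
[5,16] |-14|>|8| out[11]=196 → l++
[6,16] |-13|>|8| out[10]=169 → l++
[7,16] |-12|>|8| out[9]=144 → l++
[8,16] |-11|>|8| out[8]=121 → l++
[9,16] |-10|>|8| out[7]=100 → l++
[10,16] |-9|>|8| out[6]=81 → l++
[11,16] |-7|<=|8| out[5]=64 → r--
[11,15] |-7|>|5| out[4]=49 → l++
[12,15] |-6|>|5| out[3]=36 → l++
[13,15] |-2|<=|5| out[2]=25 → r--
[13,14] |-2|>|0| out[1]=4 → l++
[14,14] |0|<=|0| out[0]=0 → r--

[0, 4, 25, 36, 49, 64, 81, 100, 121, 144, 169, 196, 225, 225, 256, 289, 324, 361, 400, 529]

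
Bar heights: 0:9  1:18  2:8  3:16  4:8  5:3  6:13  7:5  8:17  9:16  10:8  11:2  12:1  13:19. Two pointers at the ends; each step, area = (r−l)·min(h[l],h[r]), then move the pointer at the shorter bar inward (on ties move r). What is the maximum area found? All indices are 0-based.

l=0 r=13: min(9,19)*13=117 best=117 *, l++
l=1 r=13: min(18,19)*12=216 best=216 *, l++
l=2 r=13: min(8,19)*11=88 best=216, l++
l=3 r=13: min(16,19)*10=160 best=216, l++
l=4 r=13: min(8,19)*9=72 best=216, l++
l=5 r=13: min(3,19)*8=24 best=216, l++
l=6 r=13: min(13,19)*7=91 best=216, l++
l=7 r=13: min(5,19)*6=30 best=216, l++
l=8 r=13: min(17,19)*5=85 best=216, l++
l=9 r=13: min(16,19)*4=64 best=216, l++
l=10 r=13: min(8,19)*3=24 best=216, l++
l=11 r=13: min(2,19)*2=4 best=216, l++
l=12 r=13: min(1,19)*1=1 best=216, l++

max area = 216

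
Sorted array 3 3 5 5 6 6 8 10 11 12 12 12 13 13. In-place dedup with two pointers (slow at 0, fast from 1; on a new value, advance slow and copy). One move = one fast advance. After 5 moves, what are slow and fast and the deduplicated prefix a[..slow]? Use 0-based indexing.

slow=2, fast=6, prefix=[3, 5, 6]

slow=0 fast=1: a[fast]=3=a[slow] dup, fast++
slow=0 fast=2: a[fast]=5≠a[slow]=3 write a[1]=5, slow++,fast++
slow=1 fast=3: a[fast]=5=a[slow] dup, fast++
slow=1 fast=4: a[fast]=6≠a[slow]=5 write a[2]=6, slow++,fast++
slow=2 fast=5: a[fast]=6=a[slow] dup, fast++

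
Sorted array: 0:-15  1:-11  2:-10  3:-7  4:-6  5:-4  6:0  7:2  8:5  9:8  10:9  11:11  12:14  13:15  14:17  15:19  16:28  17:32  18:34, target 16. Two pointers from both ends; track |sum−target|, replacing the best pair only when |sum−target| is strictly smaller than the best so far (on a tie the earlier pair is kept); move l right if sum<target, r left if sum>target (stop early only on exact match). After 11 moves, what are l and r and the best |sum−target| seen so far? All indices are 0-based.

l=6, r=13, best |Δ|=1

l=0 r=18: -15+34=19 d=3 *, r--
l=0 r=17: -15+32=17 d=1 *, r--
l=0 r=16: -15+28=13 d=3, l++
l=1 r=16: -11+28=17 d=1, r--
l=1 r=15: -11+19=8 d=8, l++
l=2 r=15: -10+19=9 d=7, l++
l=3 r=15: -7+19=12 d=4, l++
l=4 r=15: -6+19=13 d=3, l++
l=5 r=15: -4+19=15 d=1, l++
l=6 r=15: 0+19=19 d=3, r--
l=6 r=14: 0+17=17 d=1, r--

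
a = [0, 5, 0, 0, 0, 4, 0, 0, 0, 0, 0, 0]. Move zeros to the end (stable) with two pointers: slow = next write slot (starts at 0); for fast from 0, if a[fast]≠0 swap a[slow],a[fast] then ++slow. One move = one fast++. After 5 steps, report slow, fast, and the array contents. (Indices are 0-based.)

slow=0 fast=0: a[fast]=0, fast++
slow=0 fast=1: a[fast]=5≠0 swap→a[0]=5, slow++,fast++
slow=1 fast=2: a[fast]=0, fast++
slow=1 fast=3: a[fast]=0, fast++
slow=1 fast=4: a[fast]=0, fast++

slow=1, fast=5, a=[5, 0, 0, 0, 0, 4, 0, 0, 0, 0, 0, 0]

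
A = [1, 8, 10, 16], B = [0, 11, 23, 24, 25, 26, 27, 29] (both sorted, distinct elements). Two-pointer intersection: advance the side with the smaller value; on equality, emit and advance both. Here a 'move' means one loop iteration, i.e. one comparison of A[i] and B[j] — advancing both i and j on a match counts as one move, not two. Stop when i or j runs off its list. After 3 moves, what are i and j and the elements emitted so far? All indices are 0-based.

[i=0,j=0] 1>0 → j++
[i=0,j=1] 1<11 → i++
[i=1,j=1] 8<11 → i++

i=2, j=1, emitted=[]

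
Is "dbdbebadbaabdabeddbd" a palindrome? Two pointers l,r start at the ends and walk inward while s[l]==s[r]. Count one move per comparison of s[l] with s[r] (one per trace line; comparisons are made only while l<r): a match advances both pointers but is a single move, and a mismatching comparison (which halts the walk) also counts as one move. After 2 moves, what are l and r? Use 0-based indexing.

l=0 r=19: 'd'=='d', l++,r--
l=1 r=18: 'b'=='b', l++,r--

l=2, r=17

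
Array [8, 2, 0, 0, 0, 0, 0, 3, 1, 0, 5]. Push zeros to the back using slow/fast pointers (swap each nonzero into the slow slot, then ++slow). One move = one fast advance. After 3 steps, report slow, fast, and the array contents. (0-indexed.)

(s=0,f=0) a[fast]=8≠0 swap→a[0]=8 → slow++,fast++
(s=1,f=1) a[fast]=2≠0 swap→a[1]=2 → slow++,fast++
(s=2,f=2) a[fast]=0 → fast++

slow=2, fast=3, a=[8, 2, 0, 0, 0, 0, 0, 3, 1, 0, 5]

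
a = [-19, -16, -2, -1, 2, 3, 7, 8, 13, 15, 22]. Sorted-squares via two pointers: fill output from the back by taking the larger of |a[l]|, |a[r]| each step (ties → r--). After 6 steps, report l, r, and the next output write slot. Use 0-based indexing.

l=2, r=6, next write slot=4

l=0 r=10: |-19|<=|22| out[10]=484, r--
l=0 r=9: |-19|>|15| out[9]=361, l++
l=1 r=9: |-16|>|15| out[8]=256, l++
l=2 r=9: |-2|<=|15| out[7]=225, r--
l=2 r=8: |-2|<=|13| out[6]=169, r--
l=2 r=7: |-2|<=|8| out[5]=64, r--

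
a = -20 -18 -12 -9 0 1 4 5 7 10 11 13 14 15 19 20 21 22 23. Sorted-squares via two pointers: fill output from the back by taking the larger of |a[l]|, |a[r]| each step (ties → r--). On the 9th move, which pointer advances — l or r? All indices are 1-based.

[1,19] |-20|<=|23| out[19]=529 → r--
[1,18] |-20|<=|22| out[18]=484 → r--
[1,17] |-20|<=|21| out[17]=441 → r--
[1,16] |-20|<=|20| out[16]=400 → r--
[1,15] |-20|>|19| out[15]=400 → l++
[2,15] |-18|<=|19| out[14]=361 → r--
[2,14] |-18|>|15| out[13]=324 → l++
[3,14] |-12|<=|15| out[12]=225 → r--
[3,13] |-12|<=|14| out[11]=196 → r--

r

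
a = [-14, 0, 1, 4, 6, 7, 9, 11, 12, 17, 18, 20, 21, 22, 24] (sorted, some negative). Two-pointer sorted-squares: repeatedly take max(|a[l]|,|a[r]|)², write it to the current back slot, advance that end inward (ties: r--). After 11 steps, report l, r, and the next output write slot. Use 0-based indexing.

[0,14] |-14|<=|24| out[14]=576 → r--
[0,13] |-14|<=|22| out[13]=484 → r--
[0,12] |-14|<=|21| out[12]=441 → r--
[0,11] |-14|<=|20| out[11]=400 → r--
[0,10] |-14|<=|18| out[10]=324 → r--
[0,9] |-14|<=|17| out[9]=289 → r--
[0,8] |-14|>|12| out[8]=196 → l++
[1,8] |0|<=|12| out[7]=144 → r--
[1,7] |0|<=|11| out[6]=121 → r--
[1,6] |0|<=|9| out[5]=81 → r--
[1,5] |0|<=|7| out[4]=49 → r--

l=1, r=4, next write slot=3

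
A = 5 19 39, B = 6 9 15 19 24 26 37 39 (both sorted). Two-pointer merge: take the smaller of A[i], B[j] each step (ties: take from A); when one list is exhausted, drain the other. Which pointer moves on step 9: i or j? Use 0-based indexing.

j

i=0 j=0: A[i]=5<=B[j]=6 take 5, i++
i=1 j=0: A[i]=19>B[j]=6 take 6, j++
i=1 j=1: A[i]=19>B[j]=9 take 9, j++
i=1 j=2: A[i]=19>B[j]=15 take 15, j++
i=1 j=3: A[i]=19<=B[j]=19 take 19, i++
i=2 j=3: A[i]=39>B[j]=19 take 19, j++
i=2 j=4: A[i]=39>B[j]=24 take 24, j++
i=2 j=5: A[i]=39>B[j]=26 take 26, j++
i=2 j=6: A[i]=39>B[j]=37 take 37, j++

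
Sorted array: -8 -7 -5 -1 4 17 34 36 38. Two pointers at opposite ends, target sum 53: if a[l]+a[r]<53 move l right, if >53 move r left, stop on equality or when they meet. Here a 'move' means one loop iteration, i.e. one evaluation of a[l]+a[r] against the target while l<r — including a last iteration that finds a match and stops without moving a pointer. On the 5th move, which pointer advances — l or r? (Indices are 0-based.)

[0,8] -8+38=30 <53 → l++
[1,8] -7+38=31 <53 → l++
[2,8] -5+38=33 <53 → l++
[3,8] -1+38=37 <53 → l++
[4,8] 4+38=42 <53 → l++

l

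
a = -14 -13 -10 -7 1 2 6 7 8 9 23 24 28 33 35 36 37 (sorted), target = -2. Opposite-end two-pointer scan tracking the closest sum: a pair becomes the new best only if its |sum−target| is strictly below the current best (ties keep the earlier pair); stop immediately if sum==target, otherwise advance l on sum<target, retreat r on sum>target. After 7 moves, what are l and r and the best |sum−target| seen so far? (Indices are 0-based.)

l=0, r=9, best |Δ|=11

[0,16] -14+37=23 d=25 * → r--
[0,15] -14+36=22 d=24 * → r--
[0,14] -14+35=21 d=23 * → r--
[0,13] -14+33=19 d=21 * → r--
[0,12] -14+28=14 d=16 * → r--
[0,11] -14+24=10 d=12 * → r--
[0,10] -14+23=9 d=11 * → r--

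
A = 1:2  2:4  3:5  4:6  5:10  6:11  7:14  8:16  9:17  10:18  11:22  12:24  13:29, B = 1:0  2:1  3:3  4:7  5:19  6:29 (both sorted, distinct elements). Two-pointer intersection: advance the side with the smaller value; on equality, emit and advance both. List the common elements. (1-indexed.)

intersection = [29]

i=1 j=1: 2>0, j++
i=1 j=2: 2>1, j++
i=1 j=3: 2<3, i++
i=2 j=3: 4>3, j++
i=2 j=4: 4<7, i++
i=3 j=4: 5<7, i++
i=4 j=4: 6<7, i++
i=5 j=4: 10>7, j++
i=5 j=5: 10<19, i++
i=6 j=5: 11<19, i++
i=7 j=5: 14<19, i++
i=8 j=5: 16<19, i++
i=9 j=5: 17<19, i++
i=10 j=5: 18<19, i++
i=11 j=5: 22>19, j++
i=11 j=6: 22<29, i++
i=12 j=6: 24<29, i++
i=13 j=6: 29==29 emit, i++,j++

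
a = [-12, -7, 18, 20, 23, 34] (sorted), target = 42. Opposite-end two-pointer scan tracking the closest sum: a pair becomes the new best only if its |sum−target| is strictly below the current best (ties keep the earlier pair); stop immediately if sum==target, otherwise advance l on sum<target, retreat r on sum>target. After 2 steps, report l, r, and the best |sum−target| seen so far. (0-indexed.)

l=0 r=5: -12+34=22 d=20 *, l++
l=1 r=5: -7+34=27 d=15 *, l++

l=2, r=5, best |Δ|=15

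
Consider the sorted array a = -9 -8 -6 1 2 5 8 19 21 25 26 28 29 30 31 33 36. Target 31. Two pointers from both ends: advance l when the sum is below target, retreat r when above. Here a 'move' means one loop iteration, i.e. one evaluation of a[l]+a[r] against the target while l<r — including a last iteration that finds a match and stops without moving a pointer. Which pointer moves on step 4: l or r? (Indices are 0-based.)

r

[0,16] -9+36=27 <31 → l++
[1,16] -8+36=28 <31 → l++
[2,16] -6+36=30 <31 → l++
[3,16] 1+36=37 >31 → r--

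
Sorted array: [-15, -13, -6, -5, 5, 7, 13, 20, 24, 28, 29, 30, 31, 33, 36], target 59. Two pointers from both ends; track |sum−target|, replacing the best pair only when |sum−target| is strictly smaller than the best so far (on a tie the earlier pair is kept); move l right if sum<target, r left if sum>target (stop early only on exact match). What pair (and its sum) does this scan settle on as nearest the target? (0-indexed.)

[0,14] -15+36=21 d=38 * → l++
[1,14] -13+36=23 d=36 * → l++
[2,14] -6+36=30 d=29 * → l++
[3,14] -5+36=31 d=28 * → l++
[4,14] 5+36=41 d=18 * → l++
[5,14] 7+36=43 d=16 * → l++
[6,14] 13+36=49 d=10 * → l++
[7,14] 20+36=56 d=3 * → l++
[8,14] 24+36=60 d=1 * → r--
[8,13] 24+33=57 d=2 → l++
[9,13] 28+33=61 d=2 → r--
[9,12] 28+31=59 d=0 * → stop

pair (28, 31) with sum 59 (|Δ|=0)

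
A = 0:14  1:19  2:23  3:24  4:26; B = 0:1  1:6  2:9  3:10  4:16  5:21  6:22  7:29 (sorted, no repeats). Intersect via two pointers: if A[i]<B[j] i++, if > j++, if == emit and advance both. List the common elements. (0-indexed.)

i=0 j=0: 14>1, j++
i=0 j=1: 14>6, j++
i=0 j=2: 14>9, j++
i=0 j=3: 14>10, j++
i=0 j=4: 14<16, i++
i=1 j=4: 19>16, j++
i=1 j=5: 19<21, i++
i=2 j=5: 23>21, j++
i=2 j=6: 23>22, j++
i=2 j=7: 23<29, i++
i=3 j=7: 24<29, i++
i=4 j=7: 26<29, i++

intersection = []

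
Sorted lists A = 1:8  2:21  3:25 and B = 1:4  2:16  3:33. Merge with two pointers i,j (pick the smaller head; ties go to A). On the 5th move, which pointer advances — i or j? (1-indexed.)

i

[i=1,j=1] A[i]=8>B[j]=4 take 4 → j++
[i=1,j=2] A[i]=8<=B[j]=16 take 8 → i++
[i=2,j=2] A[i]=21>B[j]=16 take 16 → j++
[i=2,j=3] A[i]=21<=B[j]=33 take 21 → i++
[i=3,j=3] A[i]=25<=B[j]=33 take 25 → i++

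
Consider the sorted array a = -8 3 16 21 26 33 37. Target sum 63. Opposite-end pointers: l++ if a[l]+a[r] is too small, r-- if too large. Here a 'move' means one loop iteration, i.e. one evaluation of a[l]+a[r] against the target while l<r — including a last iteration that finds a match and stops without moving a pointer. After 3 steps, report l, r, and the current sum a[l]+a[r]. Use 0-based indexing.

l=3, r=6, sum=58

l=0 r=6: -8+37=29 <63, l++
l=1 r=6: 3+37=40 <63, l++
l=2 r=6: 16+37=53 <63, l++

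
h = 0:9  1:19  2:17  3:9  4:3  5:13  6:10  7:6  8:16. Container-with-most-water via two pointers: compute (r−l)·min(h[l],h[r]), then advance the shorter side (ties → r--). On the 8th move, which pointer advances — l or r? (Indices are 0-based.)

[0,8] min(9,16)*8=72 best=72 * → l++
[1,8] min(19,16)*7=112 best=112 * → r--
[1,7] min(19,6)*6=36 best=112 → r--
[1,6] min(19,10)*5=50 best=112 → r--
[1,5] min(19,13)*4=52 best=112 → r--
[1,4] min(19,3)*3=9 best=112 → r--
[1,3] min(19,9)*2=18 best=112 → r--
[1,2] min(19,17)*1=17 best=112 → r--

r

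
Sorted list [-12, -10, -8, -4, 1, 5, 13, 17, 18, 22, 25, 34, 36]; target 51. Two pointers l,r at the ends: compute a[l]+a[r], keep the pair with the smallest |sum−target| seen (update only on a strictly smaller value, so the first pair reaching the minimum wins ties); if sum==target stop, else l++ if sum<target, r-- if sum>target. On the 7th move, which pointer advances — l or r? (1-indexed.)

l=1 r=13: -12+36=24 d=27 *, l++
l=2 r=13: -10+36=26 d=25 *, l++
l=3 r=13: -8+36=28 d=23 *, l++
l=4 r=13: -4+36=32 d=19 *, l++
l=5 r=13: 1+36=37 d=14 *, l++
l=6 r=13: 5+36=41 d=10 *, l++
l=7 r=13: 13+36=49 d=2 *, l++

l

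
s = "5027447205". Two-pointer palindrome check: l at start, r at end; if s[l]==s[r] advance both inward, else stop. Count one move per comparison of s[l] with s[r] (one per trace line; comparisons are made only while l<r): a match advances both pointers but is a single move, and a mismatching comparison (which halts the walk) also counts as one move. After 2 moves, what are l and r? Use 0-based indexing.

l=0 r=9: '5'=='5', l++,r--
l=1 r=8: '0'=='0', l++,r--

l=2, r=7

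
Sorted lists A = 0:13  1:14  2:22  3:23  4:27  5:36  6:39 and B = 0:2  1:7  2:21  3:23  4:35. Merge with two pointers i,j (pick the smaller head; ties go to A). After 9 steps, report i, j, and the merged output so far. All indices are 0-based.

i=5, j=4, merged so far=[2, 7, 13, 14, 21, 22, 23, 23, 27]

[i=0,j=0] A[i]=13>B[j]=2 take 2 → j++
[i=0,j=1] A[i]=13>B[j]=7 take 7 → j++
[i=0,j=2] A[i]=13<=B[j]=21 take 13 → i++
[i=1,j=2] A[i]=14<=B[j]=21 take 14 → i++
[i=2,j=2] A[i]=22>B[j]=21 take 21 → j++
[i=2,j=3] A[i]=22<=B[j]=23 take 22 → i++
[i=3,j=3] A[i]=23<=B[j]=23 take 23 → i++
[i=4,j=3] A[i]=27>B[j]=23 take 23 → j++
[i=4,j=4] A[i]=27<=B[j]=35 take 27 → i++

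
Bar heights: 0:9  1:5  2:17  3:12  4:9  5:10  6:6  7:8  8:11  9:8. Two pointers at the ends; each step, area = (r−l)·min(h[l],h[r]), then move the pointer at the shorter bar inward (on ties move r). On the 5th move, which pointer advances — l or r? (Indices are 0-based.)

l=0 r=9: min(9,8)*9=72 best=72 *, r--
l=0 r=8: min(9,11)*8=72 best=72, l++
l=1 r=8: min(5,11)*7=35 best=72, l++
l=2 r=8: min(17,11)*6=66 best=72, r--
l=2 r=7: min(17,8)*5=40 best=72, r--

r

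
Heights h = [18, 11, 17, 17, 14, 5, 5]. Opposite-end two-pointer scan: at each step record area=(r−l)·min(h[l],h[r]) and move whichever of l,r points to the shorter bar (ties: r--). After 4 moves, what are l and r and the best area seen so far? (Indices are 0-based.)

l=0, r=2, best area=56

l=0 r=6: min(18,5)*6=30 best=30 *, r--
l=0 r=5: min(18,5)*5=25 best=30, r--
l=0 r=4: min(18,14)*4=56 best=56 *, r--
l=0 r=3: min(18,17)*3=51 best=56, r--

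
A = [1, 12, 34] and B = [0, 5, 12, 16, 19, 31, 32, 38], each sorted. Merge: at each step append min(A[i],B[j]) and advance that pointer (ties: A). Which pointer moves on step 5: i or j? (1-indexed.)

j

i=1 j=1: A[i]=1>B[j]=0 take 0, j++
i=1 j=2: A[i]=1<=B[j]=5 take 1, i++
i=2 j=2: A[i]=12>B[j]=5 take 5, j++
i=2 j=3: A[i]=12<=B[j]=12 take 12, i++
i=3 j=3: A[i]=34>B[j]=12 take 12, j++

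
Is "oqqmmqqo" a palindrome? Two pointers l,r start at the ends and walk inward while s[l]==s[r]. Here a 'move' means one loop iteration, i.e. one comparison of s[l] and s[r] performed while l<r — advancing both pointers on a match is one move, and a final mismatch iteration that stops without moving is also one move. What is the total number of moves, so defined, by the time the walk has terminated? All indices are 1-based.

4 moves

[1,8] 'o'=='o' → l++,r--
[2,7] 'q'=='q' → l++,r--
[3,6] 'q'=='q' → l++,r--
[4,5] 'm'=='m' → l++,r--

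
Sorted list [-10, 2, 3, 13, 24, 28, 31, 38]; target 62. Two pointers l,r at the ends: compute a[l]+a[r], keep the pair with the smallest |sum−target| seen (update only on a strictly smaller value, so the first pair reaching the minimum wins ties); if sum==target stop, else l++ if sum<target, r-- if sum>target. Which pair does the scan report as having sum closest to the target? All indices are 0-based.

pair (24, 38) with sum 62 (|Δ|=0)

l=0 r=7: -10+38=28 d=34 *, l++
l=1 r=7: 2+38=40 d=22 *, l++
l=2 r=7: 3+38=41 d=21 *, l++
l=3 r=7: 13+38=51 d=11 *, l++
l=4 r=7: 24+38=62 d=0 *, stop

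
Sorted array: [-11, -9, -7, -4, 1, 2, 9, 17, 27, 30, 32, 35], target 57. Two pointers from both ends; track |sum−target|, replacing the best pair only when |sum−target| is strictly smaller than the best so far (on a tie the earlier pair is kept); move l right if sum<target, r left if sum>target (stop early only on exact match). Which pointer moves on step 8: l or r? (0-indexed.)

l=0 r=11: -11+35=24 d=33 *, l++
l=1 r=11: -9+35=26 d=31 *, l++
l=2 r=11: -7+35=28 d=29 *, l++
l=3 r=11: -4+35=31 d=26 *, l++
l=4 r=11: 1+35=36 d=21 *, l++
l=5 r=11: 2+35=37 d=20 *, l++
l=6 r=11: 9+35=44 d=13 *, l++
l=7 r=11: 17+35=52 d=5 *, l++

l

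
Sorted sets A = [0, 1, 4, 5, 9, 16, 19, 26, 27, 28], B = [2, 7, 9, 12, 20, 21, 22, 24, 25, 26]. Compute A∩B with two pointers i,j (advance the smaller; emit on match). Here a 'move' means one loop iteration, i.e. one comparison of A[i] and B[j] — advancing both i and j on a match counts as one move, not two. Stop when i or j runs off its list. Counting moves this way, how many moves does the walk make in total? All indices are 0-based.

[i=0,j=0] 0<2 → i++
[i=1,j=0] 1<2 → i++
[i=2,j=0] 4>2 → j++
[i=2,j=1] 4<7 → i++
[i=3,j=1] 5<7 → i++
[i=4,j=1] 9>7 → j++
[i=4,j=2] 9==9 emit → i++,j++
[i=5,j=3] 16>12 → j++
[i=5,j=4] 16<20 → i++
[i=6,j=4] 19<20 → i++
[i=7,j=4] 26>20 → j++
[i=7,j=5] 26>21 → j++
[i=7,j=6] 26>22 → j++
[i=7,j=7] 26>24 → j++
[i=7,j=8] 26>25 → j++
[i=7,j=9] 26==26 emit → i++,j++

16 moves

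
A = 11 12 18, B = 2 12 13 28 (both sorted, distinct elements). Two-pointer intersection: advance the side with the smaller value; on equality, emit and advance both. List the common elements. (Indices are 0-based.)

[i=0,j=0] 11>2 → j++
[i=0,j=1] 11<12 → i++
[i=1,j=1] 12==12 emit → i++,j++
[i=2,j=2] 18>13 → j++
[i=2,j=3] 18<28 → i++

intersection = [12]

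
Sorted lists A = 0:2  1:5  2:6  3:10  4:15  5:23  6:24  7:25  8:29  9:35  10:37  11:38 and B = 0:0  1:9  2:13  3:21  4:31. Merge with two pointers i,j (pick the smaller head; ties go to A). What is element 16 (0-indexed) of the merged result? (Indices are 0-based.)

merged[16] = 38

i=0 j=0: A[i]=2>B[j]=0 take 0, j++
i=0 j=1: A[i]=2<=B[j]=9 take 2, i++
i=1 j=1: A[i]=5<=B[j]=9 take 5, i++
i=2 j=1: A[i]=6<=B[j]=9 take 6, i++
i=3 j=1: A[i]=10>B[j]=9 take 9, j++
i=3 j=2: A[i]=10<=B[j]=13 take 10, i++
i=4 j=2: A[i]=15>B[j]=13 take 13, j++
i=4 j=3: A[i]=15<=B[j]=21 take 15, i++
i=5 j=3: A[i]=23>B[j]=21 take 21, j++
i=5 j=4: A[i]=23<=B[j]=31 take 23, i++
i=6 j=4: A[i]=24<=B[j]=31 take 24, i++
i=7 j=4: A[i]=25<=B[j]=31 take 25, i++
i=8 j=4: A[i]=29<=B[j]=31 take 29, i++
i=9 j=4: A[i]=35>B[j]=31 take 31, j++
i=9 j=5: B done, take A[i]=35, i++
i=10 j=5: B done, take A[i]=37, i++
i=11 j=5: B done, take A[i]=38, i++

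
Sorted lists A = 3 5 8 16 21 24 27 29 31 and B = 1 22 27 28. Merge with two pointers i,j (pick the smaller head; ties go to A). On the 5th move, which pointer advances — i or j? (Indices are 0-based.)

i=0 j=0: A[i]=3>B[j]=1 take 1, j++
i=0 j=1: A[i]=3<=B[j]=22 take 3, i++
i=1 j=1: A[i]=5<=B[j]=22 take 5, i++
i=2 j=1: A[i]=8<=B[j]=22 take 8, i++
i=3 j=1: A[i]=16<=B[j]=22 take 16, i++

i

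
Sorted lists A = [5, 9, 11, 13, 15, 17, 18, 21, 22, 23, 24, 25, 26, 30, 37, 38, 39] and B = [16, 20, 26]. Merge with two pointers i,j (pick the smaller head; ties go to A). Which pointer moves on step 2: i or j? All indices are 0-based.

[i=0,j=0] A[i]=5<=B[j]=16 take 5 → i++
[i=1,j=0] A[i]=9<=B[j]=16 take 9 → i++

i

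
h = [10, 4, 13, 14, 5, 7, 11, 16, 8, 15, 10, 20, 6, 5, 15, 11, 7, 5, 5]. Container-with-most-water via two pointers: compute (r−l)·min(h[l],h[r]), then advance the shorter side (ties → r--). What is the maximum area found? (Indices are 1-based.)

[1,19] min(10,5)*18=90 best=90 * → r--
[1,18] min(10,5)*17=85 best=90 → r--
[1,17] min(10,7)*16=112 best=112 * → r--
[1,16] min(10,11)*15=150 best=150 * → l++
[2,16] min(4,11)*14=56 best=150 → l++
[3,16] min(13,11)*13=143 best=150 → r--
[3,15] min(13,15)*12=156 best=156 * → l++
[4,15] min(14,15)*11=154 best=156 → l++
[5,15] min(5,15)*10=50 best=156 → l++
[6,15] min(7,15)*9=63 best=156 → l++
[7,15] min(11,15)*8=88 best=156 → l++
[8,15] min(16,15)*7=105 best=156 → r--
[8,14] min(16,5)*6=30 best=156 → r--
[8,13] min(16,6)*5=30 best=156 → r--
[8,12] min(16,20)*4=64 best=156 → l++
[9,12] min(8,20)*3=24 best=156 → l++
[10,12] min(15,20)*2=30 best=156 → l++
[11,12] min(10,20)*1=10 best=156 → l++

max area = 156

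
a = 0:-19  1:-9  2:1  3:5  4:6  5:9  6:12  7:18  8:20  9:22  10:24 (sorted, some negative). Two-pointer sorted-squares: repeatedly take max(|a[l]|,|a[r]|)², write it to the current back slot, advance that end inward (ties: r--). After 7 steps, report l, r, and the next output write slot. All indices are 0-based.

l=0 r=10: |-19|<=|24| out[10]=576, r--
l=0 r=9: |-19|<=|22| out[9]=484, r--
l=0 r=8: |-19|<=|20| out[8]=400, r--
l=0 r=7: |-19|>|18| out[7]=361, l++
l=1 r=7: |-9|<=|18| out[6]=324, r--
l=1 r=6: |-9|<=|12| out[5]=144, r--
l=1 r=5: |-9|<=|9| out[4]=81, r--

l=1, r=4, next write slot=3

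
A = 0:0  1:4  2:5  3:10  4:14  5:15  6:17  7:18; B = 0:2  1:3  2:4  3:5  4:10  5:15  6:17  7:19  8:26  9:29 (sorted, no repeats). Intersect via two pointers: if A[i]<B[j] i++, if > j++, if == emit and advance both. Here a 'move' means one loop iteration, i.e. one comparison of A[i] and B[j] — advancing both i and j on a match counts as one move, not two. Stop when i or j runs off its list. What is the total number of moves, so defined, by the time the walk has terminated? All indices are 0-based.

[i=0,j=0] 0<2 → i++
[i=1,j=0] 4>2 → j++
[i=1,j=1] 4>3 → j++
[i=1,j=2] 4==4 emit → i++,j++
[i=2,j=3] 5==5 emit → i++,j++
[i=3,j=4] 10==10 emit → i++,j++
[i=4,j=5] 14<15 → i++
[i=5,j=5] 15==15 emit → i++,j++
[i=6,j=6] 17==17 emit → i++,j++
[i=7,j=7] 18<19 → i++

10 moves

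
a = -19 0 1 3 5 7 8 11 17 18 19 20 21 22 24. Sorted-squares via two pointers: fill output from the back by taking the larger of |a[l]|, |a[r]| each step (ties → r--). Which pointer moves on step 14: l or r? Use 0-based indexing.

l=0 r=14: |-19|<=|24| out[14]=576, r--
l=0 r=13: |-19|<=|22| out[13]=484, r--
l=0 r=12: |-19|<=|21| out[12]=441, r--
l=0 r=11: |-19|<=|20| out[11]=400, r--
l=0 r=10: |-19|<=|19| out[10]=361, r--
l=0 r=9: |-19|>|18| out[9]=361, l++
l=1 r=9: |0|<=|18| out[8]=324, r--
l=1 r=8: |0|<=|17| out[7]=289, r--
l=1 r=7: |0|<=|11| out[6]=121, r--
l=1 r=6: |0|<=|8| out[5]=64, r--
l=1 r=5: |0|<=|7| out[4]=49, r--
l=1 r=4: |0|<=|5| out[3]=25, r--
l=1 r=3: |0|<=|3| out[2]=9, r--
l=1 r=2: |0|<=|1| out[1]=1, r--

r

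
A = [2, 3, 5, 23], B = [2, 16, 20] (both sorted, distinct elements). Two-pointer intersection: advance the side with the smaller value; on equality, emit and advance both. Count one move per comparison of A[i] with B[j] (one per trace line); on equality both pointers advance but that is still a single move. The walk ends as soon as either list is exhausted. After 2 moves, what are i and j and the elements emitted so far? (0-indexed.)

[i=0,j=0] 2==2 emit → i++,j++
[i=1,j=1] 3<16 → i++

i=2, j=1, emitted=[2]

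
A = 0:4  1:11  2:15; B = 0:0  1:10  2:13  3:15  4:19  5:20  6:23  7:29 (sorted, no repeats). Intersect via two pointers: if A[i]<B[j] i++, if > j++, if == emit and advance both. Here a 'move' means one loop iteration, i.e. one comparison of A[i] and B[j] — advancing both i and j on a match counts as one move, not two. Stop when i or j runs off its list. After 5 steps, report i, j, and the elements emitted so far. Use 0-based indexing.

i=2, j=3, emitted=[]

[i=0,j=0] 4>0 → j++
[i=0,j=1] 4<10 → i++
[i=1,j=1] 11>10 → j++
[i=1,j=2] 11<13 → i++
[i=2,j=2] 15>13 → j++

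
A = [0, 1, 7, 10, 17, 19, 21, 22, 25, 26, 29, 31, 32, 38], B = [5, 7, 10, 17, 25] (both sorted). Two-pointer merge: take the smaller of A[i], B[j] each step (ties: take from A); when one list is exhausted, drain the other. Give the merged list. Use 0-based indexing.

i=0 j=0: A[i]=0<=B[j]=5 take 0, i++
i=1 j=0: A[i]=1<=B[j]=5 take 1, i++
i=2 j=0: A[i]=7>B[j]=5 take 5, j++
i=2 j=1: A[i]=7<=B[j]=7 take 7, i++
i=3 j=1: A[i]=10>B[j]=7 take 7, j++
i=3 j=2: A[i]=10<=B[j]=10 take 10, i++
i=4 j=2: A[i]=17>B[j]=10 take 10, j++
i=4 j=3: A[i]=17<=B[j]=17 take 17, i++
i=5 j=3: A[i]=19>B[j]=17 take 17, j++
i=5 j=4: A[i]=19<=B[j]=25 take 19, i++
i=6 j=4: A[i]=21<=B[j]=25 take 21, i++
i=7 j=4: A[i]=22<=B[j]=25 take 22, i++
i=8 j=4: A[i]=25<=B[j]=25 take 25, i++
i=9 j=4: A[i]=26>B[j]=25 take 25, j++
i=9 j=5: B done, take A[i]=26, i++
i=10 j=5: B done, take A[i]=29, i++
i=11 j=5: B done, take A[i]=31, i++
i=12 j=5: B done, take A[i]=32, i++
i=13 j=5: B done, take A[i]=38, i++

[0, 1, 5, 7, 7, 10, 10, 17, 17, 19, 21, 22, 25, 25, 26, 29, 31, 32, 38]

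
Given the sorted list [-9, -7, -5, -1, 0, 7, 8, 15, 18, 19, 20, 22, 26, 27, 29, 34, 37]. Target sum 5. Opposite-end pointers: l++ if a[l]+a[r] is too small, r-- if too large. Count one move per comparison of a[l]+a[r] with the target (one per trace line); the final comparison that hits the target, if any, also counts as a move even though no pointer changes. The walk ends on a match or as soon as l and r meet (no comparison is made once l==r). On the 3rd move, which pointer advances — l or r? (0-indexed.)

r

[0,16] -9+37=28 >5 → r--
[0,15] -9+34=25 >5 → r--
[0,14] -9+29=20 >5 → r--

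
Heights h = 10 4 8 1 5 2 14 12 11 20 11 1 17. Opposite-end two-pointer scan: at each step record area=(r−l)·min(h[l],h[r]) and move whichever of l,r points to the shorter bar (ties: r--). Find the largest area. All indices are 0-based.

[0,12] min(10,17)*12=120 best=120 * → l++
[1,12] min(4,17)*11=44 best=120 → l++
[2,12] min(8,17)*10=80 best=120 → l++
[3,12] min(1,17)*9=9 best=120 → l++
[4,12] min(5,17)*8=40 best=120 → l++
[5,12] min(2,17)*7=14 best=120 → l++
[6,12] min(14,17)*6=84 best=120 → l++
[7,12] min(12,17)*5=60 best=120 → l++
[8,12] min(11,17)*4=44 best=120 → l++
[9,12] min(20,17)*3=51 best=120 → r--
[9,11] min(20,1)*2=2 best=120 → r--
[9,10] min(20,11)*1=11 best=120 → r--

max area = 120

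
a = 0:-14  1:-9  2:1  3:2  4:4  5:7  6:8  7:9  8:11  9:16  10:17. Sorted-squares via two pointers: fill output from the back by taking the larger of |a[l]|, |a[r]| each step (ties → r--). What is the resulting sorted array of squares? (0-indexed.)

[1, 4, 16, 49, 64, 81, 81, 121, 196, 256, 289]

l=0 r=10: |-14|<=|17| out[10]=289, r--
l=0 r=9: |-14|<=|16| out[9]=256, r--
l=0 r=8: |-14|>|11| out[8]=196, l++
l=1 r=8: |-9|<=|11| out[7]=121, r--
l=1 r=7: |-9|<=|9| out[6]=81, r--
l=1 r=6: |-9|>|8| out[5]=81, l++
l=2 r=6: |1|<=|8| out[4]=64, r--
l=2 r=5: |1|<=|7| out[3]=49, r--
l=2 r=4: |1|<=|4| out[2]=16, r--
l=2 r=3: |1|<=|2| out[1]=4, r--
l=2 r=2: |1|<=|1| out[0]=1, r--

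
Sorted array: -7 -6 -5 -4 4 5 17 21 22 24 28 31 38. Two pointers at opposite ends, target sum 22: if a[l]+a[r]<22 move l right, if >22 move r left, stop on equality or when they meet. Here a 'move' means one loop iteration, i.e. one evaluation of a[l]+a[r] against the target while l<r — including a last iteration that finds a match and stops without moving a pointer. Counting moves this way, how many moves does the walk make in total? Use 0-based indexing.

4 moves

[0,12] -7+38=31 >22 → r--
[0,11] -7+31=24 >22 → r--
[0,10] -7+28=21 <22 → l++
[1,10] -6+28=22 → found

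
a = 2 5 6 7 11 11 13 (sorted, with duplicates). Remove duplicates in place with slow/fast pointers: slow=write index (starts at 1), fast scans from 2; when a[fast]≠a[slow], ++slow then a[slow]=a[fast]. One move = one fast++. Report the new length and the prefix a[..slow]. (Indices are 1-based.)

length 6; prefix = [2, 5, 6, 7, 11, 13]

(s=1,f=2) a[fast]=5≠a[slow]=2 write a[2]=5 → slow++,fast++
(s=2,f=3) a[fast]=6≠a[slow]=5 write a[3]=6 → slow++,fast++
(s=3,f=4) a[fast]=7≠a[slow]=6 write a[4]=7 → slow++,fast++
(s=4,f=5) a[fast]=11≠a[slow]=7 write a[5]=11 → slow++,fast++
(s=5,f=6) a[fast]=11=a[slow] dup → fast++
(s=5,f=7) a[fast]=13≠a[slow]=11 write a[6]=13 → slow++,fast++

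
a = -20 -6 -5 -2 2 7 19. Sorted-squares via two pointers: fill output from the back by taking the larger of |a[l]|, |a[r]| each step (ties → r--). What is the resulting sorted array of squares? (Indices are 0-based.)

[4, 4, 25, 36, 49, 361, 400]

[0,6] |-20|>|19| out[6]=400 → l++
[1,6] |-6|<=|19| out[5]=361 → r--
[1,5] |-6|<=|7| out[4]=49 → r--
[1,4] |-6|>|2| out[3]=36 → l++
[2,4] |-5|>|2| out[2]=25 → l++
[3,4] |-2|<=|2| out[1]=4 → r--
[3,3] |-2|<=|-2| out[0]=4 → r--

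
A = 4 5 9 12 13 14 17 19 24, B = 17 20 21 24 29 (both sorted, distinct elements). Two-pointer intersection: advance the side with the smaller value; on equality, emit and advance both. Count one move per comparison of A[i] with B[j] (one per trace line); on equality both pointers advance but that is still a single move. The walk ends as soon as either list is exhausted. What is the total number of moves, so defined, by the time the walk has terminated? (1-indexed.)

11 moves

[i=1,j=1] 4<17 → i++
[i=2,j=1] 5<17 → i++
[i=3,j=1] 9<17 → i++
[i=4,j=1] 12<17 → i++
[i=5,j=1] 13<17 → i++
[i=6,j=1] 14<17 → i++
[i=7,j=1] 17==17 emit → i++,j++
[i=8,j=2] 19<20 → i++
[i=9,j=2] 24>20 → j++
[i=9,j=3] 24>21 → j++
[i=9,j=4] 24==24 emit → i++,j++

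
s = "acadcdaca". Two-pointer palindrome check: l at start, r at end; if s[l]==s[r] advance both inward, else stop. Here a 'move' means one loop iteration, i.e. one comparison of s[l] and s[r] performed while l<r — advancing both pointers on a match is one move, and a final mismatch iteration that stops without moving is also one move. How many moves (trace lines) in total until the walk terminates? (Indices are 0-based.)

4 moves

[0,8] 'a'=='a' → l++,r--
[1,7] 'c'=='c' → l++,r--
[2,6] 'a'=='a' → l++,r--
[3,5] 'd'=='d' → l++,r--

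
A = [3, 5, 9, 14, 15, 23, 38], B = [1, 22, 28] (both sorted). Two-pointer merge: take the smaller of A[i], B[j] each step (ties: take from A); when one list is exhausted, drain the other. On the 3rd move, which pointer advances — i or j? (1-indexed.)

i

i=1 j=1: A[i]=3>B[j]=1 take 1, j++
i=1 j=2: A[i]=3<=B[j]=22 take 3, i++
i=2 j=2: A[i]=5<=B[j]=22 take 5, i++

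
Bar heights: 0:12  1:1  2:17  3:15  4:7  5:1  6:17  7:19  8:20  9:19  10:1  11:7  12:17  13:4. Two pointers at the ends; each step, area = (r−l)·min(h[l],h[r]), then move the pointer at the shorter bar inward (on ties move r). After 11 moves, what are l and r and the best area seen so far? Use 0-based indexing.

l=7, r=9, best area=170

l=0 r=13: min(12,4)*13=52 best=52 *, r--
l=0 r=12: min(12,17)*12=144 best=144 *, l++
l=1 r=12: min(1,17)*11=11 best=144, l++
l=2 r=12: min(17,17)*10=170 best=170 *, r--
l=2 r=11: min(17,7)*9=63 best=170, r--
l=2 r=10: min(17,1)*8=8 best=170, r--
l=2 r=9: min(17,19)*7=119 best=170, l++
l=3 r=9: min(15,19)*6=90 best=170, l++
l=4 r=9: min(7,19)*5=35 best=170, l++
l=5 r=9: min(1,19)*4=4 best=170, l++
l=6 r=9: min(17,19)*3=51 best=170, l++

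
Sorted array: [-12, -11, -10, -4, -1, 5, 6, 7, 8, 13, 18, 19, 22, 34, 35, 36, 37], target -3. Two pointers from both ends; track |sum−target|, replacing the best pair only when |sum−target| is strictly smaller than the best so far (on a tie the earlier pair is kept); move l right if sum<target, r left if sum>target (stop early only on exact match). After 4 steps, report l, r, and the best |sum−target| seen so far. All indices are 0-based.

l=0, r=12, best |Δ|=25

l=0 r=16: -12+37=25 d=28 *, r--
l=0 r=15: -12+36=24 d=27 *, r--
l=0 r=14: -12+35=23 d=26 *, r--
l=0 r=13: -12+34=22 d=25 *, r--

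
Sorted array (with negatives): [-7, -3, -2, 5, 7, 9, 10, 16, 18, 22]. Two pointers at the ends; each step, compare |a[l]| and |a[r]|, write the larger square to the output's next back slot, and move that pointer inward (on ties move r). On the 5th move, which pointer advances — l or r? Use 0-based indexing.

r

[0,9] |-7|<=|22| out[9]=484 → r--
[0,8] |-7|<=|18| out[8]=324 → r--
[0,7] |-7|<=|16| out[7]=256 → r--
[0,6] |-7|<=|10| out[6]=100 → r--
[0,5] |-7|<=|9| out[5]=81 → r--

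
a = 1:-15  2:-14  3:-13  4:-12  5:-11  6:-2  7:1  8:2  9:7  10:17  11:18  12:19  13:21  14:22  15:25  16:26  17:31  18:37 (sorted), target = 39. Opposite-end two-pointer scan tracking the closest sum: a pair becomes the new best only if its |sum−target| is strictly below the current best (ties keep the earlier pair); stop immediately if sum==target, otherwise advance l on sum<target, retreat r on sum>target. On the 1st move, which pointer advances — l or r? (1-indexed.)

[1,18] -15+37=22 d=17 * → l++

l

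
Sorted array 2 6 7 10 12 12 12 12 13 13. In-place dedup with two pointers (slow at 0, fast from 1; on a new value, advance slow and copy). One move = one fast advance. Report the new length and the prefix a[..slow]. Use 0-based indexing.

length 6; prefix = [2, 6, 7, 10, 12, 13]

(s=0,f=1) a[fast]=6≠a[slow]=2 write a[1]=6 → slow++,fast++
(s=1,f=2) a[fast]=7≠a[slow]=6 write a[2]=7 → slow++,fast++
(s=2,f=3) a[fast]=10≠a[slow]=7 write a[3]=10 → slow++,fast++
(s=3,f=4) a[fast]=12≠a[slow]=10 write a[4]=12 → slow++,fast++
(s=4,f=5) a[fast]=12=a[slow] dup → fast++
(s=4,f=6) a[fast]=12=a[slow] dup → fast++
(s=4,f=7) a[fast]=12=a[slow] dup → fast++
(s=4,f=8) a[fast]=13≠a[slow]=12 write a[5]=13 → slow++,fast++
(s=5,f=9) a[fast]=13=a[slow] dup → fast++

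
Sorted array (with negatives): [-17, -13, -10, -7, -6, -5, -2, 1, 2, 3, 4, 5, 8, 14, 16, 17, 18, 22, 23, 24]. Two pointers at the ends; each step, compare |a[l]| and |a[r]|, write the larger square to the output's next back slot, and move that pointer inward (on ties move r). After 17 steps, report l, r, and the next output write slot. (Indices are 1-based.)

[1,20] |-17|<=|24| out[20]=576 → r--
[1,19] |-17|<=|23| out[19]=529 → r--
[1,18] |-17|<=|22| out[18]=484 → r--
[1,17] |-17|<=|18| out[17]=324 → r--
[1,16] |-17|<=|17| out[16]=289 → r--
[1,15] |-17|>|16| out[15]=289 → l++
[2,15] |-13|<=|16| out[14]=256 → r--
[2,14] |-13|<=|14| out[13]=196 → r--
[2,13] |-13|>|8| out[12]=169 → l++
[3,13] |-10|>|8| out[11]=100 → l++
[4,13] |-7|<=|8| out[10]=64 → r--
[4,12] |-7|>|5| out[9]=49 → l++
[5,12] |-6|>|5| out[8]=36 → l++
[6,12] |-5|<=|5| out[7]=25 → r--
[6,11] |-5|>|4| out[6]=25 → l++
[7,11] |-2|<=|4| out[5]=16 → r--
[7,10] |-2|<=|3| out[4]=9 → r--

l=7, r=9, next write slot=3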